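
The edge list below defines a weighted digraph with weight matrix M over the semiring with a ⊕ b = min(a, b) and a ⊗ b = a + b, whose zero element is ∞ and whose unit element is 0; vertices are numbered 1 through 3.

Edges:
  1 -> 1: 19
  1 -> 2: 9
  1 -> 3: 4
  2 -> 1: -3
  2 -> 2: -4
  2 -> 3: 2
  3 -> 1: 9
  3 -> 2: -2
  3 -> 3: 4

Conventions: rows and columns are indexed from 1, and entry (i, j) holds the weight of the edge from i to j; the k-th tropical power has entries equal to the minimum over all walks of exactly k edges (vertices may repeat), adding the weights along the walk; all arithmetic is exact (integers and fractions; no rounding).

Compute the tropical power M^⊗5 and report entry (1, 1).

M^⊗2:
  [6, 2, 8]
  [-7, -8, -2]
  [-5, -6, 0]
M^⊗3:
  [-1, -2, 4]
  [-11, -12, -6]
  [-9, -10, -4]
M^⊗4:
  [-5, -6, 0]
  [-15, -16, -10]
  [-13, -14, -8]
M^⊗5:
  [-9, -10, -4]
  [-19, -20, -14]
  [-17, -18, -12]
Key observation: the optimum is the walk 1->3->2->2->2->1, with weight 4 + (-2) + (-4) + (-4) + (-3) = -9.
Optimal value attained by: walk 1->3->2->2->2->1.
Answer: (M^⊗5)[1][1] = -9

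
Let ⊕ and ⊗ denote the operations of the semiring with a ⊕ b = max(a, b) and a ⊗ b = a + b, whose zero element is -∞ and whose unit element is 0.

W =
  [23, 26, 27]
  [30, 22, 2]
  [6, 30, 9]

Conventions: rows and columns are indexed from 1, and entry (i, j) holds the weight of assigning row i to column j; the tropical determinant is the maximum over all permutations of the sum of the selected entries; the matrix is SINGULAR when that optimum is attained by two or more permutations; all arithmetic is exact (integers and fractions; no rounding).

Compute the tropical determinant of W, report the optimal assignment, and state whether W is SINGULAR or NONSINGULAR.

σ = (1, 2, 3): 23 + 22 + 9 = 54
σ = (1, 3, 2): 23 + 2 + 30 = 55
σ = (2, 1, 3): 26 + 30 + 9 = 65
σ = (2, 3, 1): 26 + 2 + 6 = 34
σ = (3, 1, 2): 27 + 30 + 30 = 87
σ = (3, 2, 1): 27 + 22 + 6 = 55
Optimal value attained by: σ = (3, 1, 2).
Answer: det⊕(W) = 87; verdict: NONSINGULAR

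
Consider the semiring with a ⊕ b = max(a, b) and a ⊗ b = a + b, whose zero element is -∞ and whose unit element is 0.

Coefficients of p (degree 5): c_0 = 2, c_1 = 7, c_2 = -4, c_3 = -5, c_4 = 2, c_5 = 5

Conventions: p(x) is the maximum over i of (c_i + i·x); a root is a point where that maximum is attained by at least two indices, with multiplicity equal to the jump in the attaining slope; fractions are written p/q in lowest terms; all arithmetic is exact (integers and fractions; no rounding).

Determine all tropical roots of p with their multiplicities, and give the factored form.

hull edge (i=0, c=2) to (i=1, c=7): slope 5, span 1
hull edge (i=1, c=7) to (i=5, c=5): slope -1/2, span 4
Factored form: p(x) = 5 ⊗ (x ⊕ (-5)) ⊗ (x ⊕ 1/2) ⊗ (x ⊕ 1/2) ⊗ (x ⊕ 1/2) ⊗ (x ⊕ 1/2)
Answer: roots = -5 (mult 1), 1/2 (mult 4)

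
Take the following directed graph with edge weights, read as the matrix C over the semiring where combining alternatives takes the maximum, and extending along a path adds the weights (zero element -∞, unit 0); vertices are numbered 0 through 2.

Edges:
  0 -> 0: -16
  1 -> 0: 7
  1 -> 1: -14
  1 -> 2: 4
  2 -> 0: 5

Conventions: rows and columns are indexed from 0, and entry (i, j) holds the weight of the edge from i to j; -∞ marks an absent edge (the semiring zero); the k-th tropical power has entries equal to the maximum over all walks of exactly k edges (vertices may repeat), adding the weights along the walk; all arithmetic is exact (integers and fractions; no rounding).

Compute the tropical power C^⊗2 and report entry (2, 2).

C^⊗2:
  [-32, -∞, -∞]
  [9, -28, -10]
  [-11, -∞, -∞]
Key observation: no walk of exactly 2 edges connects these vertices, so the entry is the semiring zero.
Answer: (C^⊗2)[2][2] = -∞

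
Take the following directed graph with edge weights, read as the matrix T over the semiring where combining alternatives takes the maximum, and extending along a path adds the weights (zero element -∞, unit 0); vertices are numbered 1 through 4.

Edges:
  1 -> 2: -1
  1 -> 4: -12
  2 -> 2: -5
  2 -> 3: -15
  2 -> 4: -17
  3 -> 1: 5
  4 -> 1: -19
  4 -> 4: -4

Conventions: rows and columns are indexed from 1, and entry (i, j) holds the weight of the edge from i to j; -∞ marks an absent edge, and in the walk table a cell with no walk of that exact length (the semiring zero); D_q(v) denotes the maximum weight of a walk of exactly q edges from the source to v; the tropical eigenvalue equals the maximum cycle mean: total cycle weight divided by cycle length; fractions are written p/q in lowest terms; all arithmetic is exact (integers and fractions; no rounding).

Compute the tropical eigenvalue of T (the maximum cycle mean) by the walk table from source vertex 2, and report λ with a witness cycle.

q=0: [-∞, 0, -∞, -∞]
q=1: [-∞, -5, -15, -17]
q=2: [-10, -10, -20, -21]
q=3: [-15, -11, -25, -22]
q=4: [-20, -16, -26, -26]
Optimal cycle mean attained by: cycle 1->2->3->1, total (-1) + (-15) + 5, length 3.
Answer: λ = -11/3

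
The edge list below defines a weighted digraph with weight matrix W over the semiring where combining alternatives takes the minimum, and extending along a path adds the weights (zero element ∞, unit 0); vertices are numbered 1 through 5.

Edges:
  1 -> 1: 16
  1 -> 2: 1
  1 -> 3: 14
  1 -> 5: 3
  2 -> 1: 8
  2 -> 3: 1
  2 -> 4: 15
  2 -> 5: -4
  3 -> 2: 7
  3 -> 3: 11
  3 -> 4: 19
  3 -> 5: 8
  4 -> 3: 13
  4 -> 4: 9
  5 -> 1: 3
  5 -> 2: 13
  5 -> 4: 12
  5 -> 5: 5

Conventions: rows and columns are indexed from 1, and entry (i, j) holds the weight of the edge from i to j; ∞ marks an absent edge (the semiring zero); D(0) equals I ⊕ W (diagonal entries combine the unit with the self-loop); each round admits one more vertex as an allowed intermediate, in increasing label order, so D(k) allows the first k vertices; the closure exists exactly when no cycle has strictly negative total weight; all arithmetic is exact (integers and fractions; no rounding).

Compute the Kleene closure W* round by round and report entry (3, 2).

D(0):
  [0, 1, 14, ∞, 3]
  [8, 0, 1, 15, -4]
  [∞, 7, 0, 19, 8]
  [∞, ∞, 13, 0, ∞]
  [3, 13, ∞, 12, 0]
D(1):
  [0, 1, 14, ∞, 3]
  [8, 0, 1, 15, -4]
  [∞, 7, 0, 19, 8]
  [∞, ∞, 13, 0, ∞]
  [3, 4, 17, 12, 0]
D(2):
  [0, 1, 2, 16, -3]
  [8, 0, 1, 15, -4]
  [15, 7, 0, 19, 3]
  [∞, ∞, 13, 0, ∞]
  [3, 4, 5, 12, 0]
D(3):
  [0, 1, 2, 16, -3]
  [8, 0, 1, 15, -4]
  [15, 7, 0, 19, 3]
  [28, 20, 13, 0, 16]
  [3, 4, 5, 12, 0]
D(4):
  [0, 1, 2, 16, -3]
  [8, 0, 1, 15, -4]
  [15, 7, 0, 19, 3]
  [28, 20, 13, 0, 16]
  [3, 4, 5, 12, 0]
D(5):
  [0, 1, 2, 9, -3]
  [-1, 0, 1, 8, -4]
  [6, 7, 0, 15, 3]
  [19, 20, 13, 0, 16]
  [3, 4, 5, 12, 0]
Answer: W*[3][2] = 7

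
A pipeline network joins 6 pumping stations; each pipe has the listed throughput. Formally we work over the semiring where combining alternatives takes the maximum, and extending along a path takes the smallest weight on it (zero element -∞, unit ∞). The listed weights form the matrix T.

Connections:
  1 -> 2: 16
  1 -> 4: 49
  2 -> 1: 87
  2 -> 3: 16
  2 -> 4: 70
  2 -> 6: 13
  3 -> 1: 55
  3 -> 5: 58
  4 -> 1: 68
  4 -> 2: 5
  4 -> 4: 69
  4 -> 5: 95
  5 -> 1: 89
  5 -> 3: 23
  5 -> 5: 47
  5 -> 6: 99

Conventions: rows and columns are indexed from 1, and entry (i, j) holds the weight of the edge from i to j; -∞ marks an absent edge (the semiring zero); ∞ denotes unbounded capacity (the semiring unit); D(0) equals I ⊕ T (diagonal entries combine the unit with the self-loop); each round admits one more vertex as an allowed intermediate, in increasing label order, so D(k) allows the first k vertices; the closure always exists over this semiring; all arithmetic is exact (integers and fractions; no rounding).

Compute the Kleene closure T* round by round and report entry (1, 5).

D(0):
  [∞, 16, -∞, 49, -∞, -∞]
  [87, ∞, 16, 70, -∞, 13]
  [55, -∞, ∞, -∞, 58, -∞]
  [68, 5, -∞, ∞, 95, -∞]
  [89, -∞, 23, -∞, ∞, 99]
  [-∞, -∞, -∞, -∞, -∞, ∞]
D(1):
  [∞, 16, -∞, 49, -∞, -∞]
  [87, ∞, 16, 70, -∞, 13]
  [55, 16, ∞, 49, 58, -∞]
  [68, 16, -∞, ∞, 95, -∞]
  [89, 16, 23, 49, ∞, 99]
  [-∞, -∞, -∞, -∞, -∞, ∞]
D(2):
  [∞, 16, 16, 49, -∞, 13]
  [87, ∞, 16, 70, -∞, 13]
  [55, 16, ∞, 49, 58, 13]
  [68, 16, 16, ∞, 95, 13]
  [89, 16, 23, 49, ∞, 99]
  [-∞, -∞, -∞, -∞, -∞, ∞]
D(3):
  [∞, 16, 16, 49, 16, 13]
  [87, ∞, 16, 70, 16, 13]
  [55, 16, ∞, 49, 58, 13]
  [68, 16, 16, ∞, 95, 13]
  [89, 16, 23, 49, ∞, 99]
  [-∞, -∞, -∞, -∞, -∞, ∞]
D(4):
  [∞, 16, 16, 49, 49, 13]
  [87, ∞, 16, 70, 70, 13]
  [55, 16, ∞, 49, 58, 13]
  [68, 16, 16, ∞, 95, 13]
  [89, 16, 23, 49, ∞, 99]
  [-∞, -∞, -∞, -∞, -∞, ∞]
D(5):
  [∞, 16, 23, 49, 49, 49]
  [87, ∞, 23, 70, 70, 70]
  [58, 16, ∞, 49, 58, 58]
  [89, 16, 23, ∞, 95, 95]
  [89, 16, 23, 49, ∞, 99]
  [-∞, -∞, -∞, -∞, -∞, ∞]
D(6):
  [∞, 16, 23, 49, 49, 49]
  [87, ∞, 23, 70, 70, 70]
  [58, 16, ∞, 49, 58, 58]
  [89, 16, 23, ∞, 95, 95]
  [89, 16, 23, 49, ∞, 99]
  [-∞, -∞, -∞, -∞, -∞, ∞]
Answer: T*[1][5] = 49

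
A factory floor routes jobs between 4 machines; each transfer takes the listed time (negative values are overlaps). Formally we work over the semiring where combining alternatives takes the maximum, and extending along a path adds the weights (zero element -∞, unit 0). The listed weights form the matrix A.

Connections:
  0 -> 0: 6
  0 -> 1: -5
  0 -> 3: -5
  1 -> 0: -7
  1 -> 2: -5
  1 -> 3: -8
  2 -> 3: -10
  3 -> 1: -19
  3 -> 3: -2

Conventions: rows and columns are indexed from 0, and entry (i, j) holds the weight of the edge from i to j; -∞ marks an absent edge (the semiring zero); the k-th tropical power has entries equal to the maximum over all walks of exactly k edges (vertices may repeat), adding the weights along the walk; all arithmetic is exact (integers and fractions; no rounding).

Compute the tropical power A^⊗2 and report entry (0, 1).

A^⊗2:
  [12, 1, -10, 1]
  [-1, -12, -∞, -10]
  [-∞, -29, -∞, -12]
  [-26, -21, -24, -4]
Key observation: the optimum is the walk 0->0->1, with weight 6 + (-5) = 1.
Optimal value attained by: walk 0->0->1.
Answer: (A^⊗2)[0][1] = 1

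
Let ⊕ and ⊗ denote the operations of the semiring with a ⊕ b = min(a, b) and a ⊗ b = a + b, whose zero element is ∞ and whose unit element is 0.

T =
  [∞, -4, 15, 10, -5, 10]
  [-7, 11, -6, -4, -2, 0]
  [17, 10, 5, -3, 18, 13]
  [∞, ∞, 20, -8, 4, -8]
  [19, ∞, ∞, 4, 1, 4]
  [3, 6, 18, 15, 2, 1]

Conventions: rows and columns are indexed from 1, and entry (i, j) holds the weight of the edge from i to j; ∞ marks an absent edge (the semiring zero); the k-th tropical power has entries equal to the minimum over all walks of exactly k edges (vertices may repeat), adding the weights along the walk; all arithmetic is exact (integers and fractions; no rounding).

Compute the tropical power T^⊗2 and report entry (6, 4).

T^⊗2:
  [-11, 7, -10, -8, -6, -4]
  [3, -11, -1, -12, -12, -12]
  [3, 13, 4, -11, 1, -11]
  [-5, -2, 10, -16, -6, -16]
  [7, 10, 22, -4, 2, -4]
  [-1, -1, 0, 2, -2, 2]
Key observation: the optimum is the walk 6->2->4, with weight 6 + (-4) = 2.
Optimal value attained by: walk 6->2->4.
Answer: (T^⊗2)[6][4] = 2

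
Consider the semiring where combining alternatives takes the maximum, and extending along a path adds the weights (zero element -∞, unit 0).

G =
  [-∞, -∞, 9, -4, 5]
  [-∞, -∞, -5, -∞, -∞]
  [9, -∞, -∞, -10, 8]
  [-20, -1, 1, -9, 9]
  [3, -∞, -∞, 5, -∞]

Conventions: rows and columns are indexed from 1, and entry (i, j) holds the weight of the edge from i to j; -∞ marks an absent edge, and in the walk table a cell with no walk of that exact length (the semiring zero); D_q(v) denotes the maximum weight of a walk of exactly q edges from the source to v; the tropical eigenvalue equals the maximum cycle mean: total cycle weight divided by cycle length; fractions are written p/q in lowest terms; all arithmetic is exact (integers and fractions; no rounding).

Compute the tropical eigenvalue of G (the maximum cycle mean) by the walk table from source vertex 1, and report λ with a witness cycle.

q=0: [0, -∞, -∞, -∞, -∞]
q=1: [-∞, -∞, 9, -4, 5]
q=2: [18, -5, -3, 10, 17]
q=3: [20, 9, 27, 22, 23]
q=4: [36, 21, 29, 28, 35]
q=5: [38, 27, 45, 40, 41]
Optimal cycle mean attained by: cycle 1->3->1, total 9 + 9, length 2.
Answer: λ = 9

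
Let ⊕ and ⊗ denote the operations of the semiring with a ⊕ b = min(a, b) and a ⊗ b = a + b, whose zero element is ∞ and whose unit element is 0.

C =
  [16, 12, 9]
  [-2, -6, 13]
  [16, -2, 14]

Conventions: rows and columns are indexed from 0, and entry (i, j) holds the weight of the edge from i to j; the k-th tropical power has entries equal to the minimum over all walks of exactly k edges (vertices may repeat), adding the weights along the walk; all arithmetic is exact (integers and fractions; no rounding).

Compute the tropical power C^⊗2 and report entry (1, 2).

C^⊗2:
  [10, 6, 23]
  [-8, -12, 7]
  [-4, -8, 11]
Key observation: the optimum is the walk 1->0->2, with weight (-2) + 9 = 7.
Optimal value attained by: walk 1->0->2.
Answer: (C^⊗2)[1][2] = 7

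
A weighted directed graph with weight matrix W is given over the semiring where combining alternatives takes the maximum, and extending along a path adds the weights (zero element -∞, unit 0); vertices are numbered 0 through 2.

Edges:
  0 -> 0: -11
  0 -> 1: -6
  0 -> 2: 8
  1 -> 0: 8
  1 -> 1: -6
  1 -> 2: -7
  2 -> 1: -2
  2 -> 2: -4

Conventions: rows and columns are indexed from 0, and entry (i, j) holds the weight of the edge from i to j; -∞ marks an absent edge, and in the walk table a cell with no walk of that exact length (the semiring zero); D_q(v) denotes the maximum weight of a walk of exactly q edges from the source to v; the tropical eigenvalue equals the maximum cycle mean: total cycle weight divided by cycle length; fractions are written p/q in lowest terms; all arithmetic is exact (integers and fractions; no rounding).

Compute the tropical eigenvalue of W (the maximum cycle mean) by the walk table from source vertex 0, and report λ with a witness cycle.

q=0: [0, -∞, -∞]
q=1: [-11, -6, 8]
q=2: [2, 6, 4]
q=3: [14, 2, 10]
Optimal cycle mean attained by: cycle 0->2->1->0, total 8 + (-2) + 8, length 3.
Answer: λ = 14/3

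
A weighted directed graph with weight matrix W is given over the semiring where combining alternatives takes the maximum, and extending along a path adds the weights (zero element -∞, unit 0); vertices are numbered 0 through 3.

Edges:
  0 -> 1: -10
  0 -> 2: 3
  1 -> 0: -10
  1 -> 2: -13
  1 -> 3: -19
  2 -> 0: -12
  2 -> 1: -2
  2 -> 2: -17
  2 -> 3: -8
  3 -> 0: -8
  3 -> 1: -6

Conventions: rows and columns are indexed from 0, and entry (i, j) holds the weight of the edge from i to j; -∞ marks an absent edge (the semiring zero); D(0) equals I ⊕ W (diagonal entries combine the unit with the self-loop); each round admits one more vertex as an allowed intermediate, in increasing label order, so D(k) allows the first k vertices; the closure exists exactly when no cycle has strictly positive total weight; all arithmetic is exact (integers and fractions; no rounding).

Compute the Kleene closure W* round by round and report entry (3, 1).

D(0):
  [0, -10, 3, -∞]
  [-10, 0, -13, -19]
  [-12, -2, 0, -8]
  [-8, -6, -∞, 0]
D(1):
  [0, -10, 3, -∞]
  [-10, 0, -7, -19]
  [-12, -2, 0, -8]
  [-8, -6, -5, 0]
D(2):
  [0, -10, 3, -29]
  [-10, 0, -7, -19]
  [-12, -2, 0, -8]
  [-8, -6, -5, 0]
D(3):
  [0, 1, 3, -5]
  [-10, 0, -7, -15]
  [-12, -2, 0, -8]
  [-8, -6, -5, 0]
D(4):
  [0, 1, 3, -5]
  [-10, 0, -7, -15]
  [-12, -2, 0, -8]
  [-8, -6, -5, 0]
Answer: W*[3][1] = -6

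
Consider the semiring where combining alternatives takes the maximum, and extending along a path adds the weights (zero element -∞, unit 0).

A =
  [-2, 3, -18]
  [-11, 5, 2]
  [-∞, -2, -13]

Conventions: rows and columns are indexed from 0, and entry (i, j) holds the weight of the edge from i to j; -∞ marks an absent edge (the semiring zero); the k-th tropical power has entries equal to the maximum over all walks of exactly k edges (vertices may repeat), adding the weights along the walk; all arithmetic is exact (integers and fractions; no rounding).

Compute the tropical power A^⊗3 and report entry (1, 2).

A^⊗2:
  [-4, 8, 5]
  [-6, 10, 7]
  [-13, 3, 0]
A^⊗3:
  [-3, 13, 10]
  [-1, 15, 12]
  [-8, 8, 5]
Key observation: the optimum is the walk 1->1->1->2, with weight 5 + 5 + 2 = 12.
Optimal value attained by: walk 1->1->1->2.
Answer: (A^⊗3)[1][2] = 12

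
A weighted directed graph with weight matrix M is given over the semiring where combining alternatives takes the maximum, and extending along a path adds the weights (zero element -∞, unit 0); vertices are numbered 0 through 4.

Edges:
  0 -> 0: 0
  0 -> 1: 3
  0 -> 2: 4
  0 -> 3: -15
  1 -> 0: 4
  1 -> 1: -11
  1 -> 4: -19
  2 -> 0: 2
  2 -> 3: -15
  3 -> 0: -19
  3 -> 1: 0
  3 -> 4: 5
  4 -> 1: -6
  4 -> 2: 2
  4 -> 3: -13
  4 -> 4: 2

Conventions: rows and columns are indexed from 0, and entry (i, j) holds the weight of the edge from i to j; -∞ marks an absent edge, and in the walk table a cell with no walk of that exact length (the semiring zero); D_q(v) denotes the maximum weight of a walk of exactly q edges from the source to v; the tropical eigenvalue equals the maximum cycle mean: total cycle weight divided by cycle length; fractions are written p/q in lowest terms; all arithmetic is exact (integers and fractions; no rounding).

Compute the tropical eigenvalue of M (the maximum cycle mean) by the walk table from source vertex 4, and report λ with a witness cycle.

q=0: [-∞, -∞, -∞, -∞, 0]
q=1: [-∞, -6, 2, -13, 2]
q=2: [4, -4, 4, -11, 4]
q=3: [6, 7, 8, -9, 6]
q=4: [11, 9, 10, -7, 8]
q=5: [13, 14, 15, -4, 10]
Optimal cycle mean attained by: cycle 0->1->0, total 3 + 4, length 2.
Answer: λ = 7/2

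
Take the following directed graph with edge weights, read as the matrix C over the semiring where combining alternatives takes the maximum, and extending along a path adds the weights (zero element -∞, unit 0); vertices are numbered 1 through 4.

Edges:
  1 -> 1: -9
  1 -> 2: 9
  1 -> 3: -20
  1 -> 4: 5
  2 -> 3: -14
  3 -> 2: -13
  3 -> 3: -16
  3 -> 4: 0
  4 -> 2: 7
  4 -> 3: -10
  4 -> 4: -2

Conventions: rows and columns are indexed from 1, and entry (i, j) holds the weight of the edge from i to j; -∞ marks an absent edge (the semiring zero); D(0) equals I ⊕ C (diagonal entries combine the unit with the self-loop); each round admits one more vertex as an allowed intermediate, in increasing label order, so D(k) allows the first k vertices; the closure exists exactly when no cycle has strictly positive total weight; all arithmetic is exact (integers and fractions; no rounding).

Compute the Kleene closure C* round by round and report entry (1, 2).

D(0):
  [0, 9, -20, 5]
  [-∞, 0, -14, -∞]
  [-∞, -13, 0, 0]
  [-∞, 7, -10, 0]
D(1):
  [0, 9, -20, 5]
  [-∞, 0, -14, -∞]
  [-∞, -13, 0, 0]
  [-∞, 7, -10, 0]
D(2):
  [0, 9, -5, 5]
  [-∞, 0, -14, -∞]
  [-∞, -13, 0, 0]
  [-∞, 7, -7, 0]
D(3):
  [0, 9, -5, 5]
  [-∞, 0, -14, -14]
  [-∞, -13, 0, 0]
  [-∞, 7, -7, 0]
D(4):
  [0, 12, -2, 5]
  [-∞, 0, -14, -14]
  [-∞, 7, 0, 0]
  [-∞, 7, -7, 0]
Answer: C*[1][2] = 12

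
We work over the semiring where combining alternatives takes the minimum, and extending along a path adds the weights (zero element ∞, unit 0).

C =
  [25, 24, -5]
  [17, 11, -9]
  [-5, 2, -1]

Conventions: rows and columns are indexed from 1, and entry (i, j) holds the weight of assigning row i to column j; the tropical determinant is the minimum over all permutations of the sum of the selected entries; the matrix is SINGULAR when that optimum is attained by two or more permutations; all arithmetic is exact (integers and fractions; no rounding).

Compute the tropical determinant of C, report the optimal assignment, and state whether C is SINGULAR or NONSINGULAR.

σ = (1, 2, 3): 25 + 11 + (-1) = 35
σ = (1, 3, 2): 25 + (-9) + 2 = 18
σ = (2, 1, 3): 24 + 17 + (-1) = 40
σ = (2, 3, 1): 24 + (-9) + (-5) = 10
σ = (3, 1, 2): (-5) + 17 + 2 = 14
σ = (3, 2, 1): (-5) + 11 + (-5) = 1
Optimal value attained by: σ = (3, 2, 1).
Answer: det⊕(C) = 1; verdict: NONSINGULAR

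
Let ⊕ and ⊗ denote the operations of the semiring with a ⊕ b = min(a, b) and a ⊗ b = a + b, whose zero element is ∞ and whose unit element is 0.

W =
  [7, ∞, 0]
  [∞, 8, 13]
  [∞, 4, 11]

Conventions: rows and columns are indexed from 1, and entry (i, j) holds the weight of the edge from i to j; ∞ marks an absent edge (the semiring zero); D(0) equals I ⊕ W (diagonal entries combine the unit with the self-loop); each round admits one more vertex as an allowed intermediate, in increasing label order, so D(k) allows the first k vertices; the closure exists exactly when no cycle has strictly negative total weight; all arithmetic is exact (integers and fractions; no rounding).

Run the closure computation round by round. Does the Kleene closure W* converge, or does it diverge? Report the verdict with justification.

D(0):
  [0, ∞, 0]
  [∞, 0, 13]
  [∞, 4, 0]
D(1):
  [0, ∞, 0]
  [∞, 0, 13]
  [∞, 4, 0]
D(2):
  [0, ∞, 0]
  [∞, 0, 13]
  [∞, 4, 0]
D(3):
  [0, 4, 0]
  [∞, 0, 13]
  [∞, 4, 0]
Key observation: every diagonal entry stays at the unit through all rounds, so no improving cycle exists.
Answer: CONVERGES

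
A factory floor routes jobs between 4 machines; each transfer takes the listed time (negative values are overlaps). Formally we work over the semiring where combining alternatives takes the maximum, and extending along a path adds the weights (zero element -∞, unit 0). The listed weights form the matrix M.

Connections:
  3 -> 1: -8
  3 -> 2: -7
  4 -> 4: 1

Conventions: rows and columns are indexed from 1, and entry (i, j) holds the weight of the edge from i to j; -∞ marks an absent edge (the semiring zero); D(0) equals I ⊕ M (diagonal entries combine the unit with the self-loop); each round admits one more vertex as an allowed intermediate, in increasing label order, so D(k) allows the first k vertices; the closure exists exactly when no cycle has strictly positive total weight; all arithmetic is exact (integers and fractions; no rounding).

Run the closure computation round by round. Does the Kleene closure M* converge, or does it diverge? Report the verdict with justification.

Detection: at round 0, diagonal entry (4, 4) turns strictly positive.
Key observation: the cycle 4->4 has total weight 1, which is strictly positive.
Answer: DIVERGES — positive cycle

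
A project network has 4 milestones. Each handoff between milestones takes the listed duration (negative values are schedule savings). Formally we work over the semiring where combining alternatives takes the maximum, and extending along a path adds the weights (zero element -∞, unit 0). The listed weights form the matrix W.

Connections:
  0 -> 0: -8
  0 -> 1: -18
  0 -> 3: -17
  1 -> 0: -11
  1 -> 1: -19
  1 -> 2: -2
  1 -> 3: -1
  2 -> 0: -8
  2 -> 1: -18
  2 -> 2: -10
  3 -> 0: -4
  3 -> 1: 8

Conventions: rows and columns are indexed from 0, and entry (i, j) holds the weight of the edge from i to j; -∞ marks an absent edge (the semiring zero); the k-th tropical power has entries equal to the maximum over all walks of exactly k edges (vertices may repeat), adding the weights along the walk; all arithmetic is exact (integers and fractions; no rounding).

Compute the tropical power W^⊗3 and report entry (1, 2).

W^⊗2:
  [-16, -9, -20, -19]
  [-5, 7, -12, -20]
  [-16, -26, -20, -19]
  [-3, -11, 6, 7]
W^⊗3:
  [-20, -11, -11, -10]
  [-4, -12, 5, 6]
  [-23, -11, -28, -27]
  [3, 15, -4, -12]
Key observation: the optimum is the walk 1->3->1->2, with weight (-1) + 8 + (-2) = 5.
Optimal value attained by: walk 1->3->1->2.
Answer: (W^⊗3)[1][2] = 5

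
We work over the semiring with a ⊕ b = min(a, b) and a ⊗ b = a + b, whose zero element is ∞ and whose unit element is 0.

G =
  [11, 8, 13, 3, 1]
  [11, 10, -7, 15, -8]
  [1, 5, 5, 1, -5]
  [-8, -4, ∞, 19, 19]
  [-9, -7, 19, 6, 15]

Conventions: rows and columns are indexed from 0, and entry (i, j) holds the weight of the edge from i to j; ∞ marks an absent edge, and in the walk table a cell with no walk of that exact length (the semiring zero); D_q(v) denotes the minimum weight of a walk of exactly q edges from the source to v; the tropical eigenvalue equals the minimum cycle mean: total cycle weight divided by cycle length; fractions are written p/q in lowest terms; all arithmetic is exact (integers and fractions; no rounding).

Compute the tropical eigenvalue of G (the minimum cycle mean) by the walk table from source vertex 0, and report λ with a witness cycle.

q=0: [0, ∞, ∞, ∞, ∞]
q=1: [11, 8, 13, 3, 1]
q=2: [-8, -6, 1, 7, 0]
q=3: [-9, -7, -13, -5, -14]
q=4: [-23, -21, -14, -12, -18]
q=5: [-27, -25, -28, -20, -29]
Optimal cycle mean attained by: cycle 1->4->1, total (-8) + (-7), length 2.
Answer: λ = -15/2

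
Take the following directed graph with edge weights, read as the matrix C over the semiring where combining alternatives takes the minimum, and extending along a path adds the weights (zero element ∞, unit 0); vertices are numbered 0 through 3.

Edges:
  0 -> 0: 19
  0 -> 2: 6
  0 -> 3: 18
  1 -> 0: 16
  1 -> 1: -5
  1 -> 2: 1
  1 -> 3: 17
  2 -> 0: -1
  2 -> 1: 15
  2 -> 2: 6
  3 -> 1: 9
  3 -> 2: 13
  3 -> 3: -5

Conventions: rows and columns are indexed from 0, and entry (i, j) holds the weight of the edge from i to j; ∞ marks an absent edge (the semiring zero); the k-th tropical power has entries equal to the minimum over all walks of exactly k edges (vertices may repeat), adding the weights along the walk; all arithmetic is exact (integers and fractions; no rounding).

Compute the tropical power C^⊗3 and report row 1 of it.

C^⊗2:
  [5, 21, 12, 13]
  [0, -10, -4, 12]
  [5, 10, 5, 17]
  [12, 4, 8, -10]
C^⊗3:
  [11, 16, 11, 8]
  [-5, -15, -9, 7]
  [4, 5, 11, 12]
  [7, -1, 3, -15]
Answer: row 1 of C^⊗3 = [-5, -15, -9, 7]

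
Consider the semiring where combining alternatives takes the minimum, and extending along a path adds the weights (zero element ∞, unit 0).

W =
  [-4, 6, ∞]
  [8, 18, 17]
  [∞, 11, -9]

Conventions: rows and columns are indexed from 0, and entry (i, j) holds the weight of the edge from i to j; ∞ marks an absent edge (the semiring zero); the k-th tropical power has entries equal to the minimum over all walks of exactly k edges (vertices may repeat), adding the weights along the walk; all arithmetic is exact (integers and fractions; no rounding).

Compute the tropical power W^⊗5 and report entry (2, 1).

W^⊗2:
  [-8, 2, 23]
  [4, 14, 8]
  [19, 2, -18]
W^⊗3:
  [-12, -2, 14]
  [0, 10, -1]
  [10, -7, -27]
W^⊗4:
  [-16, -6, 5]
  [-4, 6, -10]
  [1, -16, -36]
W^⊗5:
  [-20, -10, -4]
  [-8, 1, -19]
  [-8, -25, -45]
Key observation: the optimum is the walk 2->2->2->2->2->1, with weight (-9) + (-9) + (-9) + (-9) + 11 = -25.
Optimal value attained by: walk 2->2->2->2->2->1.
Answer: (W^⊗5)[2][1] = -25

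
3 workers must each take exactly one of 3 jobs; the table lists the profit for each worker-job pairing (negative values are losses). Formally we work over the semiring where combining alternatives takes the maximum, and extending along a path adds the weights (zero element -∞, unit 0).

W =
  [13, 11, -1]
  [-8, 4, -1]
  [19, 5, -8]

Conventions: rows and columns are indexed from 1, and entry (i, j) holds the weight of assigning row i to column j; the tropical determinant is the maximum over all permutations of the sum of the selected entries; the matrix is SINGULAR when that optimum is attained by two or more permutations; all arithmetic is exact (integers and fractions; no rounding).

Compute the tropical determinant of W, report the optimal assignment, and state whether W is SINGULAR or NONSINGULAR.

σ = (1, 2, 3): 13 + 4 + (-8) = 9
σ = (1, 3, 2): 13 + (-1) + 5 = 17
σ = (2, 1, 3): 11 + (-8) + (-8) = -5
σ = (2, 3, 1): 11 + (-1) + 19 = 29
σ = (3, 1, 2): (-1) + (-8) + 5 = -4
σ = (3, 2, 1): (-1) + 4 + 19 = 22
Optimal value attained by: σ = (2, 3, 1).
Answer: det⊕(W) = 29; verdict: NONSINGULAR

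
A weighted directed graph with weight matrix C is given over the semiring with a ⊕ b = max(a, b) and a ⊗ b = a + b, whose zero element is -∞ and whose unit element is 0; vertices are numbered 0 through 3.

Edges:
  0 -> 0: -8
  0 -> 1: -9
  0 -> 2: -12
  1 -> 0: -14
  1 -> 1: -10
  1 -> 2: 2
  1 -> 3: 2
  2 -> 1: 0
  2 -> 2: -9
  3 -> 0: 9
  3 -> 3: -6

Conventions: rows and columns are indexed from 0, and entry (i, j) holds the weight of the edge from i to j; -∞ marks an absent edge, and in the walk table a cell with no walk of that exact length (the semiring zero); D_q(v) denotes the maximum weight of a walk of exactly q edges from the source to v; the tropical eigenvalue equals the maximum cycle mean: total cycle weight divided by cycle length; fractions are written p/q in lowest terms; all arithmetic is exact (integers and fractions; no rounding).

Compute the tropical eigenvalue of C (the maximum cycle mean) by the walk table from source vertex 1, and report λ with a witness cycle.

q=0: [-∞, 0, -∞, -∞]
q=1: [-14, -10, 2, 2]
q=2: [11, 2, -7, -4]
q=3: [5, 2, 4, 4]
q=4: [13, 4, 4, 4]
Optimal cycle mean attained by: cycle 1->2->1, total 2 + 0, length 2.
Answer: λ = 1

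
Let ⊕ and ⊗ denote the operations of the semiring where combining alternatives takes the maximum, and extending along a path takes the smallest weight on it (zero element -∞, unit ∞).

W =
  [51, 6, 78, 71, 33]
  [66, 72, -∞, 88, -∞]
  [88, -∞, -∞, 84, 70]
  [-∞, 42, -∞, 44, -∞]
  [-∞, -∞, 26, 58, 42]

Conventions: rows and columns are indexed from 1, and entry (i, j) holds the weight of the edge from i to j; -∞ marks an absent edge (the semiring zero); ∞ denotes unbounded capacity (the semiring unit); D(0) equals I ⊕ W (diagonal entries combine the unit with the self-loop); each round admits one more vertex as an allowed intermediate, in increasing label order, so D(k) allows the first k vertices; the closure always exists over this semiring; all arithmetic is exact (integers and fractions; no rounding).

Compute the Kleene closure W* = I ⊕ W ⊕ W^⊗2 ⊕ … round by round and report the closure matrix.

D(0):
  [∞, 6, 78, 71, 33]
  [66, ∞, -∞, 88, -∞]
  [88, -∞, ∞, 84, 70]
  [-∞, 42, -∞, ∞, -∞]
  [-∞, -∞, 26, 58, ∞]
D(1):
  [∞, 6, 78, 71, 33]
  [66, ∞, 66, 88, 33]
  [88, 6, ∞, 84, 70]
  [-∞, 42, -∞, ∞, -∞]
  [-∞, -∞, 26, 58, ∞]
D(2):
  [∞, 6, 78, 71, 33]
  [66, ∞, 66, 88, 33]
  [88, 6, ∞, 84, 70]
  [42, 42, 42, ∞, 33]
  [-∞, -∞, 26, 58, ∞]
D(3):
  [∞, 6, 78, 78, 70]
  [66, ∞, 66, 88, 66]
  [88, 6, ∞, 84, 70]
  [42, 42, 42, ∞, 42]
  [26, 6, 26, 58, ∞]
D(4):
  [∞, 42, 78, 78, 70]
  [66, ∞, 66, 88, 66]
  [88, 42, ∞, 84, 70]
  [42, 42, 42, ∞, 42]
  [42, 42, 42, 58, ∞]
D(5):
  [∞, 42, 78, 78, 70]
  [66, ∞, 66, 88, 66]
  [88, 42, ∞, 84, 70]
  [42, 42, 42, ∞, 42]
  [42, 42, 42, 58, ∞]
Answer: W* = [[∞, 42, 78, 78, 70], [66, ∞, 66, 88, 66], [88, 42, ∞, 84, 70], [42, 42, 42, ∞, 42], [42, 42, 42, 58, ∞]]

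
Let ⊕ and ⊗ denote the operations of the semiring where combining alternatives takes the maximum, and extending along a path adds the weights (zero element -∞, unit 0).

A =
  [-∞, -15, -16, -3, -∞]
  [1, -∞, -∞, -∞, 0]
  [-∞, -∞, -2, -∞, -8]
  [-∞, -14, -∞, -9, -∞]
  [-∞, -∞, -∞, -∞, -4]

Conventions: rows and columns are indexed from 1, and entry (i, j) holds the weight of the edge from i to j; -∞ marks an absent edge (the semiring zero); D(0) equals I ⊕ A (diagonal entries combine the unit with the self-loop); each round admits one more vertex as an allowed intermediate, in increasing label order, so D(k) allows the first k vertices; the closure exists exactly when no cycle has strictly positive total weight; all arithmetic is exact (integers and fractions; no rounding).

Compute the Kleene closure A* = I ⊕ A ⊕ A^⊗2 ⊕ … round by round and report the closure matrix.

D(0):
  [0, -15, -16, -3, -∞]
  [1, 0, -∞, -∞, 0]
  [-∞, -∞, 0, -∞, -8]
  [-∞, -14, -∞, 0, -∞]
  [-∞, -∞, -∞, -∞, 0]
D(1):
  [0, -15, -16, -3, -∞]
  [1, 0, -15, -2, 0]
  [-∞, -∞, 0, -∞, -8]
  [-∞, -14, -∞, 0, -∞]
  [-∞, -∞, -∞, -∞, 0]
D(2):
  [0, -15, -16, -3, -15]
  [1, 0, -15, -2, 0]
  [-∞, -∞, 0, -∞, -8]
  [-13, -14, -29, 0, -14]
  [-∞, -∞, -∞, -∞, 0]
D(3):
  [0, -15, -16, -3, -15]
  [1, 0, -15, -2, 0]
  [-∞, -∞, 0, -∞, -8]
  [-13, -14, -29, 0, -14]
  [-∞, -∞, -∞, -∞, 0]
D(4):
  [0, -15, -16, -3, -15]
  [1, 0, -15, -2, 0]
  [-∞, -∞, 0, -∞, -8]
  [-13, -14, -29, 0, -14]
  [-∞, -∞, -∞, -∞, 0]
D(5):
  [0, -15, -16, -3, -15]
  [1, 0, -15, -2, 0]
  [-∞, -∞, 0, -∞, -8]
  [-13, -14, -29, 0, -14]
  [-∞, -∞, -∞, -∞, 0]
Answer: A* = [[0, -15, -16, -3, -15], [1, 0, -15, -2, 0], [-∞, -∞, 0, -∞, -8], [-13, -14, -29, 0, -14], [-∞, -∞, -∞, -∞, 0]]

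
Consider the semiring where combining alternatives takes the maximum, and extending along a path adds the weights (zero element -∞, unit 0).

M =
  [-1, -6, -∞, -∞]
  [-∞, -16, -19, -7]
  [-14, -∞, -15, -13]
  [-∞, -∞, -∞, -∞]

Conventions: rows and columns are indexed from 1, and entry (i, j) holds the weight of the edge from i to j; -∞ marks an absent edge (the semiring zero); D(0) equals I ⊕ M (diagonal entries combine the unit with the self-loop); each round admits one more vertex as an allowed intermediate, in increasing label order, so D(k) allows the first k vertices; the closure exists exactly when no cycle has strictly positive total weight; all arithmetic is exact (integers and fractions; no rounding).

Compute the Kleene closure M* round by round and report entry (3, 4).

D(0):
  [0, -6, -∞, -∞]
  [-∞, 0, -19, -7]
  [-14, -∞, 0, -13]
  [-∞, -∞, -∞, 0]
D(1):
  [0, -6, -∞, -∞]
  [-∞, 0, -19, -7]
  [-14, -20, 0, -13]
  [-∞, -∞, -∞, 0]
D(2):
  [0, -6, -25, -13]
  [-∞, 0, -19, -7]
  [-14, -20, 0, -13]
  [-∞, -∞, -∞, 0]
D(3):
  [0, -6, -25, -13]
  [-33, 0, -19, -7]
  [-14, -20, 0, -13]
  [-∞, -∞, -∞, 0]
D(4):
  [0, -6, -25, -13]
  [-33, 0, -19, -7]
  [-14, -20, 0, -13]
  [-∞, -∞, -∞, 0]
Answer: M*[3][4] = -13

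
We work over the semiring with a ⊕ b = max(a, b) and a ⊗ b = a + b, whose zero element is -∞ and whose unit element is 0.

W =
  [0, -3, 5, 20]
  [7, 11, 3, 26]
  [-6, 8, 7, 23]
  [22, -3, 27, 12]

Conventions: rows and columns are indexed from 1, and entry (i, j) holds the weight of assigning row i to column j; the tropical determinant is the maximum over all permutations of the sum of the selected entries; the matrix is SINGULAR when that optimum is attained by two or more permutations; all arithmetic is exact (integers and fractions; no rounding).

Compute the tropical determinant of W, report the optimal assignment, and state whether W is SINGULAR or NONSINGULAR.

σ = (1, 2, 3, 4): 0 + 11 + 7 + 12 = 30
σ = (1, 2, 4, 3): 0 + 11 + 23 + 27 = 61
σ = (1, 3, 2, 4): 0 + 3 + 8 + 12 = 23
σ = (1, 3, 4, 2): 0 + 3 + 23 + (-3) = 23
σ = (1, 4, 2, 3): 0 + 26 + 8 + 27 = 61
σ = (1, 4, 3, 2): 0 + 26 + 7 + (-3) = 30
σ = (2, 1, 3, 4): (-3) + 7 + 7 + 12 = 23
σ = (2, 1, 4, 3): (-3) + 7 + 23 + 27 = 54
σ = (2, 3, 1, 4): (-3) + 3 + (-6) + 12 = 6
σ = (2, 3, 4, 1): (-3) + 3 + 23 + 22 = 45
σ = (2, 4, 1, 3): (-3) + 26 + (-6) + 27 = 44
σ = (2, 4, 3, 1): (-3) + 26 + 7 + 22 = 52
σ = (3, 1, 2, 4): 5 + 7 + 8 + 12 = 32
σ = (3, 1, 4, 2): 5 + 7 + 23 + (-3) = 32
σ = (3, 2, 1, 4): 5 + 11 + (-6) + 12 = 22
σ = (3, 2, 4, 1): 5 + 11 + 23 + 22 = 61
σ = (3, 4, 1, 2): 5 + 26 + (-6) + (-3) = 22
σ = (3, 4, 2, 1): 5 + 26 + 8 + 22 = 61
σ = (4, 1, 2, 3): 20 + 7 + 8 + 27 = 62
σ = (4, 1, 3, 2): 20 + 7 + 7 + (-3) = 31
σ = (4, 2, 1, 3): 20 + 11 + (-6) + 27 = 52
σ = (4, 2, 3, 1): 20 + 11 + 7 + 22 = 60
σ = (4, 3, 1, 2): 20 + 3 + (-6) + (-3) = 14
σ = (4, 3, 2, 1): 20 + 3 + 8 + 22 = 53
Optimal value attained by: σ = (4, 1, 2, 3).
Answer: det⊕(W) = 62; verdict: NONSINGULAR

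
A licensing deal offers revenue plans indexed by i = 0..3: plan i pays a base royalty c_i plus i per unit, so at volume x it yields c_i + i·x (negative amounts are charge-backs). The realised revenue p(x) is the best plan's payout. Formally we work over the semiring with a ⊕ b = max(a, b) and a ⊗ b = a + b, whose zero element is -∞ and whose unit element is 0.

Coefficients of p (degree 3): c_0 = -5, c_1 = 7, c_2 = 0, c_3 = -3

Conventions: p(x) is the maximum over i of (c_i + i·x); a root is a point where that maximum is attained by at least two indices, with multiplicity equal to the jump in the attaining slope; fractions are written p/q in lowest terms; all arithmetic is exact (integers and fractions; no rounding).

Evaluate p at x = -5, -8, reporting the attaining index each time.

p(-5) = max(-5+0·(-5)=-5, 7+1·(-5)=2, 0+2·(-5)=-10, -3+3·(-5)=-18) = 2 (attained by i=1)
p(-8) = max(-5+0·(-8)=-5, 7+1·(-8)=-1, 0+2·(-8)=-16, -3+3·(-8)=-27) = -1 (attained by i=1)
Answer: p(-5) = 2; p(-8) = -1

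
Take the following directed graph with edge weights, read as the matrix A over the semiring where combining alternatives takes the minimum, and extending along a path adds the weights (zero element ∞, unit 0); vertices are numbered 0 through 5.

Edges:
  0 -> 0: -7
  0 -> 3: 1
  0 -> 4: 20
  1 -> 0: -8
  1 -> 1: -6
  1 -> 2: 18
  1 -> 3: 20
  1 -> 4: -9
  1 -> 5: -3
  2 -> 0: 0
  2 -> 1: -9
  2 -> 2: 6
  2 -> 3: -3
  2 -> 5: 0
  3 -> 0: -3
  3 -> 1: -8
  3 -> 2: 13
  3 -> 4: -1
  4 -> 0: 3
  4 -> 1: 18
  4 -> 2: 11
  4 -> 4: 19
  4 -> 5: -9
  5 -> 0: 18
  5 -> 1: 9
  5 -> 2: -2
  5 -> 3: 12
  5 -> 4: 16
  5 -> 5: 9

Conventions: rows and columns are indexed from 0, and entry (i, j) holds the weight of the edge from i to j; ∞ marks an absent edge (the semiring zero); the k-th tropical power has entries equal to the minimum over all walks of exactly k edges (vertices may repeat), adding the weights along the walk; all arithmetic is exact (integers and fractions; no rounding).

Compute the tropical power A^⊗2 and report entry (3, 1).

A^⊗2:
  [-14, -7, 14, -6, 0, 11]
  [-15, -12, -5, -7, -15, -18]
  [-17, -15, -2, 1, -18, -12]
  [-16, -14, 10, -2, -17, -11]
  [-4, 0, -11, 3, 7, 0]
  [-2, -11, 4, -5, 0, -2]
Key observation: the optimum is the walk 3->1->1, with weight (-8) + (-6) = -14.
Optimal value attained by: walk 3->1->1.
Answer: (A^⊗2)[3][1] = -14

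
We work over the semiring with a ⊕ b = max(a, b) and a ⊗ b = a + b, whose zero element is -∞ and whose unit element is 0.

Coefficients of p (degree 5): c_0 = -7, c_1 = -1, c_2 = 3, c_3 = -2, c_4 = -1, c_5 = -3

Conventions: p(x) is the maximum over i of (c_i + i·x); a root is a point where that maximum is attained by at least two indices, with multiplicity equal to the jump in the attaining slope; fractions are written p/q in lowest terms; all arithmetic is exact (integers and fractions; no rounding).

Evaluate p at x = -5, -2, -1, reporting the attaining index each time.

p(-5) = max(-7+0·(-5)=-7, -1+1·(-5)=-6, 3+2·(-5)=-7, -2+3·(-5)=-17, -1+4·(-5)=-21, -3+5·(-5)=-28) = -6 (attained by i=1)
p(-2) = max(-7+0·(-2)=-7, -1+1·(-2)=-3, 3+2·(-2)=-1, -2+3·(-2)=-8, -1+4·(-2)=-9, -3+5·(-2)=-13) = -1 (attained by i=2)
p(-1) = max(-7+0·(-1)=-7, -1+1·(-1)=-2, 3+2·(-1)=1, -2+3·(-1)=-5, -1+4·(-1)=-5, -3+5·(-1)=-8) = 1 (attained by i=2)
Answer: p(-5) = -6; p(-2) = -1; p(-1) = 1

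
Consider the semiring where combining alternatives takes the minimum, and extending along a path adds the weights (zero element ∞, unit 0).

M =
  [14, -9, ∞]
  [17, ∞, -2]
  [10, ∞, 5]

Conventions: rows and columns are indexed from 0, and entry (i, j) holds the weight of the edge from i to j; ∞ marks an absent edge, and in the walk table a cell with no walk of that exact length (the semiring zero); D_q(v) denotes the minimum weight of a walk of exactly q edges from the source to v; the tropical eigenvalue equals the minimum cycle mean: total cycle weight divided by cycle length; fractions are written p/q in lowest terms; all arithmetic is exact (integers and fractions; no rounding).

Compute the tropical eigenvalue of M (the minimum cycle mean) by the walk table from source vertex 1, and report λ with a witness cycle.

q=0: [∞, 0, ∞]
q=1: [17, ∞, -2]
q=2: [8, 8, 3]
q=3: [13, -1, 6]
Optimal cycle mean attained by: cycle 0->1->2->0, total (-9) + (-2) + 10, length 3.
Answer: λ = -1/3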